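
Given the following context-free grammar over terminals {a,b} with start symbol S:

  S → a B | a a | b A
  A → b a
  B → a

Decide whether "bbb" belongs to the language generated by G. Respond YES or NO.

CNF form of G:
  S -> T0 A | T1 B | T1 T1
  A -> T0 T1
  B -> a
  T0 -> b
  T1 -> a

Fill CYK table bottom-up:
  [0..0]={T0}  "b"  orig:{}
  [1..1]={T0}  "b"  orig:{}
  [2..2]={T0}  "b"  orig:{}
  [0..1]=∅  "bb"
  [1..2]=∅  "bb"
  [0..2]=∅  "bbb"

S ∉ T[0,2] ⇒ NO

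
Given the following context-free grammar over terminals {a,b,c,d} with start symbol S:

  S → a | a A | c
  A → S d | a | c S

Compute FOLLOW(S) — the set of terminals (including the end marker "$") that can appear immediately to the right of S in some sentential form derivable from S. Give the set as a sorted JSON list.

FIRST sets, iterate to fixpoint:
round 1:
  A via A→a: +{a}
  A via A→c S: +{c}
  S via S→a: +{a}
  S via S→c: +{c}
  S: {a,c}  A: {a,c}
round 2: done
  S: {a,c}  A: {a,c}

FOLLOW iteration:
initialize: $ ∈ FOLLOW(S)
iter 1:
  A→S d: FOLLOW(S) ⊇ FIRST(d) = {d}; new: +{d}
  S→a A: FOLLOW(A) ⊇ FOLLOW(S) ⊇ {$,d}; new: +{$,d}
  S: {$,d}  A: {$,d}
iter 2: done
  S: {$,d}  A: {$,d}

FOLLOW(S) = ["$", "d"]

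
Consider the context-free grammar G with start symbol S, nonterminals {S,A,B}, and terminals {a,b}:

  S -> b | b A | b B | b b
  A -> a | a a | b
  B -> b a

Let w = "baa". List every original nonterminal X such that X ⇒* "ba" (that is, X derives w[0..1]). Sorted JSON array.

Convert to CNF:
  S -> T1 A | T1 B | T1 T1 | b
  A -> T0 T0 | a | b
  B -> T1 T0
  T0 -> a
  T1 -> b

CYK fill, restricted to cells inside w[0..1]:
  [0..0]={A,S,T1}  "b"  orig:{A,S}
  [1..1]={A,T0}  "a"  orig:{A}
  [0..1]={B,S}  "ba"

Original NTs in T[0,1] deriving "ba": ["B", "S"]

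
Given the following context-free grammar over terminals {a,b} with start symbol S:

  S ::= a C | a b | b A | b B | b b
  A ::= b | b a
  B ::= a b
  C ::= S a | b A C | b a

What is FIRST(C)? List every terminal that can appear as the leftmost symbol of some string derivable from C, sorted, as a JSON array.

Compute FIRST by fixpoint:
iter 1:
  A via A→b: +{b}
  B via B→a b: +{a}
  C via C→b A C: +{b}
  S via S→a C: +{a}
  S via S→b A: +{b}
  FIRST(S)={a,b}  FIRST(A)={b}  FIRST(B)={a}  FIRST(C)={b}
iter 2:
  C via C→S a: +{a}
  FIRST(S)={a,b}  FIRST(A)={b}  FIRST(B)={a}  FIRST(C)={a,b}
iter 3: — fixpoint
  FIRST(S)={a,b}  FIRST(A)={b}  FIRST(B)={a}  FIRST(C)={a,b}

FIRST(C) = ["a", "b"]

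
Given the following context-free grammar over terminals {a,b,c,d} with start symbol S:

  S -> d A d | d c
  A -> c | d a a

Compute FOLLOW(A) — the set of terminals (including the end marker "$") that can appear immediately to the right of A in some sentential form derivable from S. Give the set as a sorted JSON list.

Compute FIRST by fixpoint:
[1]
  A via A→c: +{c}
  A via A→d a a: +{d}
  S via S→d A d: +{d}
  FIRST[S]={d}  FIRST[A]={c,d}
[2] done
  FIRST[S]={d}  FIRST[A]={c,d}

FOLLOW sets:
seed FOLLOW(S) with $
round 1:
  S→d A d: FOLLOW(A) ⊇ FIRST(d) = {d}; new: +{d}
  FOLLOW[S]={$}  FOLLOW[A]={d}
round 2: done
  FOLLOW[S]={$}  FOLLOW[A]={d}

FOLLOW(A) = ["d"]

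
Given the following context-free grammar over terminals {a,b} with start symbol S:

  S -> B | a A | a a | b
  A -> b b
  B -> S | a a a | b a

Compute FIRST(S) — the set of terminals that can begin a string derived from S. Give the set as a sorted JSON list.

FIRST sets, iterate to fixpoint:
iter 1:
  A via A→b b: +{b}
  B via B→a a a: +{a}
  B via B→b a: +{b}
  S via S→B: +{a,b}
  FIRST[S]={a,b}  FIRST[A]={b}  FIRST[B]={a,b}
iter 2: done
  FIRST[S]={a,b}  FIRST[A]={b}  FIRST[B]={a,b}

FIRST(S) = ["a", "b"]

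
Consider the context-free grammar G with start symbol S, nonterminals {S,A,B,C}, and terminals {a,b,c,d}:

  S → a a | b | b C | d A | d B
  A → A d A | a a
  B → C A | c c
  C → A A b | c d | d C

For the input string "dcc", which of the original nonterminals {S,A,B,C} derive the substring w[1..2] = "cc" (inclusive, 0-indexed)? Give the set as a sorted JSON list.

Convert to CNF:
  S -> T0 A | T0 B | T1 T1 | T3 C | b
  A -> A X4 | T1 T1
  B -> C A | T2 T2
  C -> A X5 | T0 C | T2 T0
  T0 -> d
  T1 -> a
  T2 -> c
  T3 -> b
  X4 -> T0 A
  X5 -> A T3

CYK fill (cells [i..j] with 1 ≤ i ≤ j ≤ 2 only):
  [1..1]={T2}  "c"  orig:{}
  [2..2]={T2}  "c"  orig:{}
  [1..2]={B}  "cc"

Original NTs in T[1,2] deriving "cc": ["B"]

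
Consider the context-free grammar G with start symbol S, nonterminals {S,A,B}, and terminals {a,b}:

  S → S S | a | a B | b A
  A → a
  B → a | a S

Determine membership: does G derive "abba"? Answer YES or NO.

Convert to CNF:
  S -> S S | T0 B | T1 A | a
  A -> a
  B -> T0 S | a
  T0 -> a
  T1 -> b

Fill CYK table bottom-up:
  cell(0,0) a: {A,B,S,T0}  orig:{A,B,S}
  cell(1,1) b: {T1}  orig:{}
  cell(2,2) b: {T1}  orig:{}
  cell(3,3) a: {A,B,S,T0}  orig:{A,B,S}
  cell(0,1) ab: ∅
  cell(1,2) bb: ∅
  cell(2,3) ba: {S}
  cell(0,2) abb: ∅
  cell(1,3) bba: ∅
  cell(0,3) abba: ∅

S ∉ T[0,3] ⇒ NO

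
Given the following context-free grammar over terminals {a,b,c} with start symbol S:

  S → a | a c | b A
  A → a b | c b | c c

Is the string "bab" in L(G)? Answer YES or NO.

CNF form of G:
  S -> T0 T2 | T1 A | a
  A -> T0 T1 | T2 T1 | T2 T2
  T0 -> a
  T1 -> b
  T2 -> c

Fill CYK table bottom-up:
  [0..0]={T1}  "b"  orig:{}
  [1..1]={S,T0}  "a"  orig:{S}
  [2..2]={T1}  "b"  orig:{}
  [0..1]=∅  "ba"
  [1..2]={A}  "ab"
  [0..2]={S}  "bab"

S ∈ T[0,2] ⇒ YES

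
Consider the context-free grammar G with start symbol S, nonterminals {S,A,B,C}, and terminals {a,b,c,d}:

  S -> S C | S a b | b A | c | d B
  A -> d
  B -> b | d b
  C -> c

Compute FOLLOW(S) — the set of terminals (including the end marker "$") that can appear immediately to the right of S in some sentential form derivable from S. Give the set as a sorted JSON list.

FIRST iteration:
pass 1:
  A via A→d: +{d}
  B via B→b: +{b}
  B via B→d b: +{d}
  C via C→c: +{c}
  S via S→b A: +{b}
  S via S→c: +{c}
  S via S→d B: +{d}
  S: {b,c,d}  A: {d}  B: {b,d}  C: {c}
pass 2: (stable)
  S: {b,c,d}  A: {d}  B: {b,d}  C: {c}

FOLLOW sets:
seed FOLLOW(S) with $
pass 1:
  S→S C: FOLLOW(S) ⊇ FIRST(C) = {c}; new: +{c}
  S→S C: FOLLOW(C) ⊇ FOLLOW(S) ⊇ {$,c}; new: +{$,c}
  S→S a b: FOLLOW(S) ⊇ FIRST(a) = {a}; new: +{a}
  S→b A: FOLLOW(A) ⊇ FOLLOW(S) ⊇ {$,a,c}; new: +{$,a,c}
  S→d B: FOLLOW(B) ⊇ FOLLOW(S) ⊇ {$,a,c}; new: +{$,a,c}
  FOLLOW(S)={$,a,c}  FOLLOW(A)={$,a,c}  FOLLOW(B)={$,a,c}  FOLLOW(C)={$,c}
pass 2:
  S→S C: FOLLOW(C) ⊇ FOLLOW(S) ⊇ {$,a,c}; new: +{a}
  FOLLOW(S)={$,a,c}  FOLLOW(A)={$,a,c}  FOLLOW(B)={$,a,c}  FOLLOW(C)={$,a,c}
pass 3: (stable)
  FOLLOW(S)={$,a,c}  FOLLOW(A)={$,a,c}  FOLLOW(B)={$,a,c}  FOLLOW(C)={$,a,c}

FOLLOW(S) = ["$", "a", "c"]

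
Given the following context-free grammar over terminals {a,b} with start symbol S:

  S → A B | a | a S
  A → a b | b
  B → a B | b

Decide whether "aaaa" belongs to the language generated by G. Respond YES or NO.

Convert to CNF:
  S -> A B | T0 S | a
  A -> T0 T1 | b
  B -> T0 B | b
  T0 -> a
  T1 -> b

CYK table (by increasing span):
  cell(0,0) a: {S,T0}  orig:{S}
  cell(1,1) a: {S,T0}  orig:{S}
  cell(2,2) a: {S,T0}  orig:{S}
  cell(3,3) a: {S,T0}  orig:{S}
  cell(0,1) aa: {S}
  cell(1,2) aa: {S}
  cell(2,3) aa: {S}
  cell(0,2) aaa: {S}
  cell(1,3) aaa: {S}
  cell(0,3) aaaa: {S}

S ∈ T[0,3] ⇒ YES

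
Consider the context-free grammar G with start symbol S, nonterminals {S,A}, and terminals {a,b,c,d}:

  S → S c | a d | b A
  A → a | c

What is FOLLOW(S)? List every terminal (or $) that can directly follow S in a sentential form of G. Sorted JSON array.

FIRST sets, iterate to fixpoint:
round 1:
  A via A→a: +{a}
  A via A→c: +{c}
  S via S→a d: +{a}
  S via S→b A: +{b}
  FIRST(S)={a,b}  FIRST(A)={a,c}
round 2: (stable)
  FIRST(S)={a,b}  FIRST(A)={a,c}

Compute FOLLOW by fixpoint:
seed FOLLOW(S) with $
[1]
  S→S c: FOLLOW(S) ⊇ FIRST(c) = {c}; new: +{c}
  S→b A: FOLLOW(A) ⊇ FOLLOW(S) ⊇ {$,c}; new: +{$,c}
  FOLLOW(S)={$,c}  FOLLOW(A)={$,c}
[2] — fixpoint
  FOLLOW(S)={$,c}  FOLLOW(A)={$,c}

FOLLOW(S) = ["$", "c"]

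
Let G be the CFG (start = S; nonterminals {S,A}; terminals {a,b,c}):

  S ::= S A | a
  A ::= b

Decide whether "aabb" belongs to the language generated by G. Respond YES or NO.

Convert to CNF:
  S -> S A | a
  A -> b

CYK table (by increasing span):
  T[0,0] 'a' = {S}
  T[1,1] 'a' = {S}
  T[2,2] 'b' = {A}
  T[3,3] 'b' = {A}
  T[0,1] 'aa' = ∅
  T[1,2] 'ab' = {S}
  T[2,3] 'bb' = ∅
  T[0,2] 'aab' = ∅
  T[1,3] 'abb' = {S}
  T[0,3] 'aabb' = ∅

S ∉ T[0,3] ⇒ NO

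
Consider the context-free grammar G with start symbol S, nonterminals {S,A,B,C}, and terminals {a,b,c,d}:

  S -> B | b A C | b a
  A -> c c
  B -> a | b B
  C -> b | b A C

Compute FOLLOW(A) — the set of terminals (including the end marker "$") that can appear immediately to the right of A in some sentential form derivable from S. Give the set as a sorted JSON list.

FIRST sets, iterate to fixpoint:
pass 1:
  A via A→c c: +{c}
  B via B→a: +{a}
  B via B→b B: +{b}
  C via C→b: +{b}
  S via S→B: +{a,b}
  FIRST[S]={a,b}  FIRST[A]={c}  FIRST[B]={a,b}  FIRST[C]={b}
pass 2: (no change)
  FIRST[S]={a,b}  FIRST[A]={c}  FIRST[B]={a,b}  FIRST[C]={b}

Compute FOLLOW by fixpoint:
FOLLOW(S) := {$}
[1]
  C→b A C: FOLLOW(A) ⊇ FIRST(C) = {b}; new: +{b}
  S→B: FOLLOW(B) ⊇ FOLLOW(S) ⊇ {$}; new: +{$}
  S→b A C: FOLLOW(C) ⊇ FOLLOW(S) ⊇ {$}; new: +{$}
  S: {$}  A: {b}  B: {$}  C: {$}
[2] done
  S: {$}  A: {b}  B: {$}  C: {$}

FOLLOW(A) = ["b"]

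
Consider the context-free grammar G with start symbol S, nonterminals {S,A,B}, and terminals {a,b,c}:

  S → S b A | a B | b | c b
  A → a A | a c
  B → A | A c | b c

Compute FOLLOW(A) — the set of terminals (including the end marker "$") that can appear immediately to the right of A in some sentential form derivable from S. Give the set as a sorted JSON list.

Compute FIRST by fixpoint:
pass 1:
  A via A→a A: +{a}
  B via B→A: +{a}
  B via B→b c: +{b}
  S via S→a B: +{a}
  S via S→b: +{b}
  S via S→c b: +{c}
  FIRST(S)={a,b,c}  FIRST(A)={a}  FIRST(B)={a,b}
pass 2: — fixpoint
  FIRST(S)={a,b,c}  FIRST(A)={a}  FIRST(B)={a,b}

Compute FOLLOW by fixpoint:
seed FOLLOW(S) with $
iter 1:
  B→A c: FOLLOW(A) ⊇ FIRST(c) = {c}; new: +{c}
  S→S b A: FOLLOW(S) ⊇ FIRST(b) = {b}; new: +{b}
  S→S b A: FOLLOW(A) ⊇ FOLLOW(S) ⊇ {$,b}; new: +{$,b}
  S→a B: FOLLOW(B) ⊇ FOLLOW(S) ⊇ {$,b}; new: +{$,b}
  FOLLOW(S)={$,b}  FOLLOW(A)={$,b,c}  FOLLOW(B)={$,b}
iter 2: done
  FOLLOW(S)={$,b}  FOLLOW(A)={$,b,c}  FOLLOW(B)={$,b}

FOLLOW(A) = ["$", "b", "c"]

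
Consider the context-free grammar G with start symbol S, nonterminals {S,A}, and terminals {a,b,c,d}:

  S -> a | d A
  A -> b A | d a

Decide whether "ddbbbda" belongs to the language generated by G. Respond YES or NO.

Convert to CNF:
  S -> T1 A | a
  A -> T0 A | T1 T2
  T0 -> b
  T1 -> d
  T2 -> a

CYK table (by increasing span):
  [0..0]={T1}  "d"  orig:{}
  [1..1]={T1}  "d"  orig:{}
  [2..2]={T0}  "b"  orig:{}
  [3..3]={T0}  "b"  orig:{}
  [4..4]={T0}  "b"  orig:{}
  [5..5]={T1}  "d"  orig:{}
  [6..6]={S,T2}  "a"  orig:{S}
  [0..1]=∅  "dd"
  [1..2]=∅  "db"
  [2..3]=∅  "bb"
  [3..4]=∅  "bb"
  [4..5]=∅  "bd"
  [5..6]={A}  "da"
  [0..2]=∅  "ddb"
  [1..3]=∅  "dbb"
  [2..4]=∅  "bbb"
  [3..5]=∅  "bbd"
  [4..6]={A}  "bda"
  [0..3]=∅  "ddbb"
  [1..4]=∅  "dbbb"
  [2..5]=∅  "bbbd"
  [3..6]={A}  "bbda"
  [0..4]=∅  "ddbbb"
  [1..5]=∅  "dbbbd"
  [2..6]={A}  "bbbda"
  [0..5]=∅  "ddbbbd"
  [1..6]={S}  "dbbbda"
  [0..6]=∅  "ddbbbda"

S ∉ T[0,6] ⇒ NO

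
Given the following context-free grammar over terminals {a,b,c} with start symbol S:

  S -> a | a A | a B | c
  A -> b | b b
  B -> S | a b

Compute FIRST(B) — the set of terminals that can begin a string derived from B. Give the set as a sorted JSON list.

FIRST iteration:
[1]
  A via A→b: +{b}
  B via B→a b: +{a}
  S via S→a: +{a}
  S via S→c: +{c}
  FIRST(S)={a,c}  FIRST(A)={b}  FIRST(B)={a}
[2]
  B via B→S: +{c}
  FIRST(S)={a,c}  FIRST(A)={b}  FIRST(B)={a,c}
[3] (no change)
  FIRST(S)={a,c}  FIRST(A)={b}  FIRST(B)={a,c}

FIRST(B) = ["a", "c"]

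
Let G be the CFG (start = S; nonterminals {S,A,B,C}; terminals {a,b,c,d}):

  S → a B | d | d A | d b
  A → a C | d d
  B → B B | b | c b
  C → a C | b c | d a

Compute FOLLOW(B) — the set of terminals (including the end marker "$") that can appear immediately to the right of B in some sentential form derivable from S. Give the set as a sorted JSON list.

FIRST sets, iterate to fixpoint:
pass 1:
  A via A→a C: +{a}
  A via A→d d: +{d}
  B via B→b: +{b}
  B via B→c b: +{c}
  C via C→a C: +{a}
  C via C→b c: +{b}
  C via C→d a: +{d}
  S via S→a B: +{a}
  S via S→d: +{d}
  FIRST[S]={a,d}  FIRST[A]={a,d}  FIRST[B]={b,c}  FIRST[C]={a,b,d}
pass 2: (stable)
  FIRST[S]={a,d}  FIRST[A]={a,d}  FIRST[B]={b,c}  FIRST[C]={a,b,d}

FOLLOW iteration:
seed FOLLOW(S) with $
pass 1:
  B→B B: FOLLOW(B) ⊇ FIRST(B) = {b,c}; new: +{b,c}
  S→a B: FOLLOW(B) ⊇ FOLLOW(S) ⊇ {$}; new: +{$}
  S→d A: FOLLOW(A) ⊇ FOLLOW(S) ⊇ {$}; new: +{$}
  S: {$}  A: {$}  B: {$,b,c}  C: {}
pass 2:
  A→a C: FOLLOW(C) ⊇ FOLLOW(A) ⊇ {$}; new: +{$}
  S: {$}  A: {$}  B: {$,b,c}  C: {$}
pass 3: (stable)
  S: {$}  A: {$}  B: {$,b,c}  C: {$}

FOLLOW(B) = ["$", "b", "c"]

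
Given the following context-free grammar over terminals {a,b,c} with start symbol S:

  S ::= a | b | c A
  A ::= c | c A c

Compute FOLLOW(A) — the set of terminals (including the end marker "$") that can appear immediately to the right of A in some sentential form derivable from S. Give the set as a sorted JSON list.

FIRST iteration:
iter 1:
  A via A→c: +{c}
  S via S→a: +{a}
  S via S→b: +{b}
  S via S→c A: +{c}
  S: {a,b,c}  A: {c}
iter 2: (stable)
  S: {a,b,c}  A: {c}

Compute FOLLOW by fixpoint:
FOLLOW(S) := {$}
iter 1:
  A→c A c: FOLLOW(A) ⊇ FIRST(c) = {c}; new: +{c}
  S→c A: FOLLOW(A) ⊇ FOLLOW(S) ⊇ {$}; new: +{$}
  FOLLOW[S]={$}  FOLLOW[A]={$,c}
iter 2: (no change)
  FOLLOW[S]={$}  FOLLOW[A]={$,c}

FOLLOW(A) = ["$", "c"]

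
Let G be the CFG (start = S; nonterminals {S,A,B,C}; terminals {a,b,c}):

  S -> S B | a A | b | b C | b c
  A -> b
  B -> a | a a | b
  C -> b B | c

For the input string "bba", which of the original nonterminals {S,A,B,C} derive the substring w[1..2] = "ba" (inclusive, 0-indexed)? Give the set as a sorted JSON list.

Convert to CNF:
  S -> S B | T0 A | T1 C | T1 T2 | b
  A -> b
  B -> T0 T0 | a | b
  C -> T1 B | c
  T0 -> a
  T1 -> b
  T2 -> c

CYK fill (cells [i..j] with 1 ≤ i ≤ j ≤ 2 only):
  T[1,1] 'b' = {A,B,S,T1}  orig:{A,B,S}
  T[2,2] 'a' = {B,T0}  orig:{B}
  T[1,2] 'ba' = {C,S}

Original NTs in T[1,2] deriving "ba": ["C", "S"]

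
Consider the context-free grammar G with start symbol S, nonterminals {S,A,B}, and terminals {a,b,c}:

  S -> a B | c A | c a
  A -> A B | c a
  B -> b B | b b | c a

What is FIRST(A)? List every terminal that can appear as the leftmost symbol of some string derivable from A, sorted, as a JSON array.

Compute FIRST by fixpoint:
round 1:
  A via A→c a: +{c}
  B via B→b B: +{b}
  B via B→c a: +{c}
  S via S→a B: +{a}
  S via S→c A: +{c}
  S: {a,c}  A: {c}  B: {b,c}
round 2: — fixpoint
  S: {a,c}  A: {c}  B: {b,c}

FIRST(A) = ["c"]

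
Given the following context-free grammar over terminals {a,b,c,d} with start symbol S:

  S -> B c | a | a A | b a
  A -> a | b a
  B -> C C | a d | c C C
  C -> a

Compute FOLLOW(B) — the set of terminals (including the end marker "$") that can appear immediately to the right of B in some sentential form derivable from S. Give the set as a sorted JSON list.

FIRST iteration:
pass 1:
  A via A→a: +{a}
  A via A→b a: +{b}
  B via B→a d: +{a}
  B via B→c C C: +{c}
  C via C→a: +{a}
  S via S→B c: +{a,c}
  S via S→b a: +{b}
  FIRST(S)={a,b,c}  FIRST(A)={a,b}  FIRST(B)={a,c}  FIRST(C)={a}
pass 2: (stable)
  FIRST(S)={a,b,c}  FIRST(A)={a,b}  FIRST(B)={a,c}  FIRST(C)={a}

FOLLOW sets:
initialize: $ ∈ FOLLOW(S)
[1]
  B→C C: FOLLOW(C) ⊇ FIRST(C) = {a}; new: +{a}
  S→B c: FOLLOW(B) ⊇ FIRST(c) = {c}; new: +{c}
  S→a A: FOLLOW(A) ⊇ FOLLOW(S) ⊇ {$}; new: +{$}
  FOLLOW(S)={$}  FOLLOW(A)={$}  FOLLOW(B)={c}  FOLLOW(C)={a}
[2]
  B→C C: FOLLOW(C) ⊇ FOLLOW(B) ⊇ {c}; new: +{c}
  FOLLOW(S)={$}  FOLLOW(A)={$}  FOLLOW(B)={c}  FOLLOW(C)={a,c}
[3] — fixpoint
  FOLLOW(S)={$}  FOLLOW(A)={$}  FOLLOW(B)={c}  FOLLOW(C)={a,c}

FOLLOW(B) = ["c"]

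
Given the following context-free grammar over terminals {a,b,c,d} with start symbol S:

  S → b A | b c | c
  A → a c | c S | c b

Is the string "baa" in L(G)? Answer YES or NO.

Convert to CNF:
  S -> T2 A | T2 T1 | c
  A -> T0 T1 | T1 S | T1 T2
  T0 -> a
  T1 -> c
  T2 -> b

Fill CYK table bottom-up:
  cell(0,0) b: {T2}  orig:{}
  cell(1,1) a: {T0}  orig:{}
  cell(2,2) a: {T0}  orig:{}
  cell(0,1) ba: ∅
  cell(1,2) aa: ∅
  cell(0,2) baa: ∅

S ∉ T[0,2] ⇒ NO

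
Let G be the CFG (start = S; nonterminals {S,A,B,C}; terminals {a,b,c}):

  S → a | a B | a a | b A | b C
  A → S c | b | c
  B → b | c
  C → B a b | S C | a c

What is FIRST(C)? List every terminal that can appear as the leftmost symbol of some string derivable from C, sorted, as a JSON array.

FIRST iteration:
[1]
  A via A→b: +{b}
  A via A→c: +{c}
  B via B→b: +{b}
  B via B→c: +{c}
  C via C→B a b: +{b,c}
  C via C→a c: +{a}
  S via S→a: +{a}
  S via S→b A: +{b}
  FIRST(S)={a,b}  FIRST(A)={b,c}  FIRST(B)={b,c}  FIRST(C)={a,b,c}
[2]
  A via A→S c: +{a}
  FIRST(S)={a,b}  FIRST(A)={a,b,c}  FIRST(B)={b,c}  FIRST(C)={a,b,c}
[3] (no change)
  FIRST(S)={a,b}  FIRST(A)={a,b,c}  FIRST(B)={b,c}  FIRST(C)={a,b,c}

FIRST(C) = ["a", "b", "c"]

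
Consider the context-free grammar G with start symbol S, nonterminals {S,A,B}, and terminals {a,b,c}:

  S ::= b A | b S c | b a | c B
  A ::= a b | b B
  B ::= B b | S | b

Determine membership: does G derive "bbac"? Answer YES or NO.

Convert to CNF:
  S -> T1 A | T1 T0 | T1 X4 | T2 B
  A -> T0 T1 | T1 B
  B -> B T1 | T1 A | T1 T0 | T1 X3 | T2 B | b
  T0 -> a
  T1 -> b
  T2 -> c
  X3 -> S T2
  X4 -> S T2

CYK table (by increasing span):
  [0..0]={B,T1}  "b"  orig:{B}
  [1..1]={B,T1}  "b"  orig:{B}
  [2..2]={T0}  "a"  orig:{}
  [3..3]={T2}  "c"  orig:{}
  [0..1]={A,B}  "bb"
  [1..2]={B,S}  "ba"
  [2..3]=∅  "ac"
  [0..2]={A}  "bba"
  [1..3]={X3,X4}  "bac"  orig:{}
  [0..3]={B,S}  "bbac"

S ∈ T[0,3] ⇒ YES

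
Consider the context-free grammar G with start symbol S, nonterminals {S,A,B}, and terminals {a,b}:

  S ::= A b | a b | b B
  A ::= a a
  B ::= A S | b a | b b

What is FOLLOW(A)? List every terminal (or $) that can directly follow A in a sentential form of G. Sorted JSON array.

Compute FIRST by fixpoint:
pass 1:
  A via A→a a: +{a}
  B via B→A S: +{a}
  B via B→b a: +{b}
  S via S→A b: +{a}
  S via S→b B: +{b}
  FIRST[S]={a,b}  FIRST[A]={a}  FIRST[B]={a,b}
pass 2: done
  FIRST[S]={a,b}  FIRST[A]={a}  FIRST[B]={a,b}

Compute FOLLOW by fixpoint:
initialize: $ ∈ FOLLOW(S)
iter 1:
  B→A S: FOLLOW(A) ⊇ FIRST(S) = {a,b}; new: +{a,b}
  S→b B: FOLLOW(B) ⊇ FOLLOW(S) ⊇ {$}; new: +{$}
  FOLLOW[S]={$}  FOLLOW[A]={a,b}  FOLLOW[B]={$}
iter 2: (no change)
  FOLLOW[S]={$}  FOLLOW[A]={a,b}  FOLLOW[B]={$}

FOLLOW(A) = ["a", "b"]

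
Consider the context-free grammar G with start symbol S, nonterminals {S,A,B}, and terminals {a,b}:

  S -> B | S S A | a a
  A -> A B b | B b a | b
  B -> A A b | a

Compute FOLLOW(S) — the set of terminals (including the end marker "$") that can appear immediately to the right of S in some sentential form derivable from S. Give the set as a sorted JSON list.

FIRST iteration:
[1]
  A via A→b: +{b}
  B via B→A A b: +{b}
  B via B→a: +{a}
  S via S→B: +{a,b}
  FIRST[S]={a,b}  FIRST[A]={b}  FIRST[B]={a,b}
[2]
  A via A→B b a: +{a}
  FIRST[S]={a,b}  FIRST[A]={a,b}  FIRST[B]={a,b}
[3] (no change)
  FIRST[S]={a,b}  FIRST[A]={a,b}  FIRST[B]={a,b}

FOLLOW iteration:
FOLLOW(S) := {$}
iter 1:
  A→A B b: FOLLOW(A) ⊇ FIRST(B) = {a,b}; new: +{a,b}
  A→A B b: FOLLOW(B) ⊇ FIRST(b) = {b}; new: +{b}
  S→B: FOLLOW(B) ⊇ FOLLOW(S) ⊇ {$}; new: +{$}
  S→S S A: FOLLOW(S) ⊇ FIRST(S) = {a,b}; new: +{a,b}
  S→S S A: FOLLOW(A) ⊇ FOLLOW(S) ⊇ {$,a,b}; new: +{$}
  FOLLOW[S]={$,a,b}  FOLLOW[A]={$,a,b}  FOLLOW[B]={$,b}
iter 2:
  S→B: FOLLOW(B) ⊇ FOLLOW(S) ⊇ {$,a,b}; new: +{a}
  FOLLOW[S]={$,a,b}  FOLLOW[A]={$,a,b}  FOLLOW[B]={$,a,b}
iter 3: done
  FOLLOW[S]={$,a,b}  FOLLOW[A]={$,a,b}  FOLLOW[B]={$,a,b}

FOLLOW(S) = ["$", "a", "b"]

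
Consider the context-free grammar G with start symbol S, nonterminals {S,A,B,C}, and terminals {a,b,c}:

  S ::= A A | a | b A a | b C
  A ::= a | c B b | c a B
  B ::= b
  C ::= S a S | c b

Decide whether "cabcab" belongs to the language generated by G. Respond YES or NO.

CNF form of G:
  S -> A A | T1 C | T1 X6 | a
  A -> T0 X3 | T0 X4 | a
  B -> b
  C -> S X5 | T0 T1
  T0 -> c
  T1 -> b
  T2 -> a
  X3 -> B T1
  X4 -> T2 B
  X5 -> T2 S
  X6 -> A T2

CYK fill:
  T[0,0] 'c' = {T0}  orig:{}
  T[1,1] 'a' = {A,S,T2}  orig:{A,S}
  T[2,2] 'b' = {B,T1}  orig:{B}
  T[3,3] 'c' = {T0}  orig:{}
  T[4,4] 'a' = {A,S,T2}  orig:{A,S}
  T[5,5] 'b' = {B,T1}  orig:{B}
  T[0,1] 'ca' = ∅
  T[1,2] 'ab' = {X4}  orig:{}
  T[2,3] 'bc' = ∅
  T[3,4] 'ca' = ∅
  T[4,5] 'ab' = {X4}  orig:{}
  T[0,2] 'cab' = {A}
  T[1,3] 'abc' = ∅
  T[2,4] 'bca' = ∅
  T[3,5] 'cab' = {A}
  T[0,3] 'cabc' = ∅
  T[1,4] 'abca' = ∅
  T[2,5] 'bcab' = ∅
  T[0,4] 'cabca' = ∅
  T[1,5] 'abcab' = ∅
  T[0,5] 'cabcab' = {S}

S ∈ T[0,5] ⇒ YES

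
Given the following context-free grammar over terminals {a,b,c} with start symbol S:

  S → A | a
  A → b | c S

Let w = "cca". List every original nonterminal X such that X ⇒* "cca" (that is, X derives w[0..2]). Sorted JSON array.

Convert to CNF:
  S -> T0 S | a | b
  A -> T0 S | b
  T0 -> c

CYK fill (cells [i..j] with 0 ≤ i ≤ j ≤ 2 only):
  T[0,0] 'c' = {T0}  orig:{}
  T[1,1] 'c' = {T0}  orig:{}
  T[2,2] 'a' = {S}
  T[0,1] 'cc' = ∅
  T[1,2] 'ca' = {A,S}
  T[0,2] 'cca' = {A,S}

Original NTs in T[0,2] deriving "cca": ["A", "S"]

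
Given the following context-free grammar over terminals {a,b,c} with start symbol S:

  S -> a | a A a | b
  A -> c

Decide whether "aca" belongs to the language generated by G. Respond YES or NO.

CNF form of G:
  S -> T0 X1 | a | b
  A -> c
  T0 -> a
  X1 -> A T0

Fill CYK table bottom-up:
  T[0,0] 'a' = {S,T0}  orig:{S}
  T[1,1] 'c' = {A}
  T[2,2] 'a' = {S,T0}  orig:{S}
  T[0,1] 'ac' = ∅
  T[1,2] 'ca' = {X1}  orig:{}
  T[0,2] 'aca' = {S}

S ∈ T[0,2] ⇒ YES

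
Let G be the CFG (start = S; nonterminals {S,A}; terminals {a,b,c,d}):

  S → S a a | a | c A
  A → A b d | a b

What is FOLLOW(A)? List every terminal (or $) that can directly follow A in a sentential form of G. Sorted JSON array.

FIRST iteration:
round 1:
  A via A→a b: +{a}
  S via S→a: +{a}
  S via S→c A: +{c}
  FIRST(S)={a,c}  FIRST(A)={a}
round 2: — fixpoint
  FIRST(S)={a,c}  FIRST(A)={a}

FOLLOW sets:
FOLLOW(S) := {$}
iter 1:
  A→A b d: FOLLOW(A) ⊇ FIRST(b) = {b}; new: +{b}
  S→S a a: FOLLOW(S) ⊇ FIRST(a) = {a}; new: +{a}
  S→c A: FOLLOW(A) ⊇ FOLLOW(S) ⊇ {$,a}; new: +{$,a}
  S: {$,a}  A: {$,a,b}
iter 2: — fixpoint
  S: {$,a}  A: {$,a,b}

FOLLOW(A) = ["$", "a", "b"]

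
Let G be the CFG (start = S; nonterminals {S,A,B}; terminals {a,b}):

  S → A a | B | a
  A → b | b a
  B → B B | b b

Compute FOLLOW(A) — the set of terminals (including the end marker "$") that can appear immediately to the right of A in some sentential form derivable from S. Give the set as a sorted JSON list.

Compute FIRST by fixpoint:
pass 1:
  A via A→b: +{b}
  B via B→b b: +{b}
  S via S→A a: +{b}
  S via S→a: +{a}
  FIRST(S)={a,b}  FIRST(A)={b}  FIRST(B)={b}
pass 2: done
  FIRST(S)={a,b}  FIRST(A)={b}  FIRST(B)={b}

Compute FOLLOW by fixpoint:
FOLLOW(S) := {$}
iter 1:
  B→B B: FOLLOW(B) ⊇ FIRST(B) = {b}; new: +{b}
  S→A a: FOLLOW(A) ⊇ FIRST(a) = {a}; new: +{a}
  S→B: FOLLOW(B) ⊇ FOLLOW(S) ⊇ {$}; new: +{$}
  FOLLOW[S]={$}  FOLLOW[A]={a}  FOLLOW[B]={$,b}
iter 2: done
  FOLLOW[S]={$}  FOLLOW[A]={a}  FOLLOW[B]={$,b}

FOLLOW(A) = ["a"]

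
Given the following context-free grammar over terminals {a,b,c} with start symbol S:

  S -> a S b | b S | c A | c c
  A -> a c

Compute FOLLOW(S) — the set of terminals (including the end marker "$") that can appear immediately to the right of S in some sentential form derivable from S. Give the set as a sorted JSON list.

FIRST sets, iterate to fixpoint:
iter 1:
  A via A→a c: +{a}
  S via S→a S b: +{a}
  S via S→b S: +{b}
  S via S→c A: +{c}
  FIRST[S]={a,b,c}  FIRST[A]={a}
iter 2: done
  FIRST[S]={a,b,c}  FIRST[A]={a}

Compute FOLLOW by fixpoint:
FOLLOW(S) := {$}
round 1:
  S→a S b: FOLLOW(S) ⊇ FIRST(b) = {b}; new: +{b}
  S→c A: FOLLOW(A) ⊇ FOLLOW(S) ⊇ {$,b}; new: +{$,b}
  FOLLOW[S]={$,b}  FOLLOW[A]={$,b}
round 2: (no change)
  FOLLOW[S]={$,b}  FOLLOW[A]={$,b}

FOLLOW(S) = ["$", "b"]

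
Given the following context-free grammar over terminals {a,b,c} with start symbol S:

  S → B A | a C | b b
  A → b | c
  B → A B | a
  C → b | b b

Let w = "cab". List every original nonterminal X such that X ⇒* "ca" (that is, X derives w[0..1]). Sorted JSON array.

Convert to CNF:
  S -> B A | T0 T0 | T1 C
  A -> b | c
  B -> A B | a
  C -> T0 T0 | b
  T0 -> b
  T1 -> a

Fill CYK table bottom-up (cells [i..j] with 0 ≤ i ≤ j ≤ 1 only):
  cell(0,0) c: {A}
  cell(1,1) a: {B,T1}  orig:{B}
  cell(0,1) ca: {B}

Original NTs in T[0,1] deriving "ca": ["B"]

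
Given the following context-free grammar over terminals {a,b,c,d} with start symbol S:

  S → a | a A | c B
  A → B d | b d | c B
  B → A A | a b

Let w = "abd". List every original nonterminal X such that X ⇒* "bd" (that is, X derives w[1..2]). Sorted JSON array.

Convert to CNF:
  S -> T2 B | T3 A | a
  A -> B T0 | T1 T0 | T2 B
  B -> A A | T3 T1
  T0 -> d
  T1 -> b
  T2 -> c
  T3 -> a

CYK fill (cells [i..j] with 1 ≤ i ≤ j ≤ 2 only):
  cell(1,1) b: {T1}  orig:{}
  cell(2,2) d: {T0}  orig:{}
  cell(1,2) bd: {A}

Original NTs in T[1,2] deriving "bd": ["A"]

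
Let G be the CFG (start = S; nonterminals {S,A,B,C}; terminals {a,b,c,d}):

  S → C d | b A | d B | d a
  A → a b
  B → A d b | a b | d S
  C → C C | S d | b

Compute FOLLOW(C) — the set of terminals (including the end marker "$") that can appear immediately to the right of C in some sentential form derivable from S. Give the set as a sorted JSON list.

FIRST iteration:
pass 1:
  A via A→a b: +{a}
  B via B→A d b: +{a}
  B via B→d S: +{d}
  C via C→b: +{b}
  S via S→C d: +{b}
  S via S→d B: +{d}
  S: {b,d}  A: {a}  B: {a,d}  C: {b}
pass 2:
  C via C→S d: +{d}
  S: {b,d}  A: {a}  B: {a,d}  C: {b,d}
pass 3: done
  S: {b,d}  A: {a}  B: {a,d}  C: {b,d}

FOLLOW sets:
seed FOLLOW(S) with $
round 1:
  B→A d b: FOLLOW(A) ⊇ FIRST(d) = {d}; new: +{d}
  C→C C: FOLLOW(C) ⊇ FIRST(C) = {b,d}; new: +{b,d}
  C→S d: FOLLOW(S) ⊇ FIRST(d) = {d}; new: +{d}
  S→b A: FOLLOW(A) ⊇ FOLLOW(S) ⊇ {$,d}; new: +{$}
  S→d B: FOLLOW(B) ⊇ FOLLOW(S) ⊇ {$,d}; new: +{$,d}
  FOLLOW[S]={$,d}  FOLLOW[A]={$,d}  FOLLOW[B]={$,d}  FOLLOW[C]={b,d}
round 2: (no change)
  FOLLOW[S]={$,d}  FOLLOW[A]={$,d}  FOLLOW[B]={$,d}  FOLLOW[C]={b,d}

FOLLOW(C) = ["b", "d"]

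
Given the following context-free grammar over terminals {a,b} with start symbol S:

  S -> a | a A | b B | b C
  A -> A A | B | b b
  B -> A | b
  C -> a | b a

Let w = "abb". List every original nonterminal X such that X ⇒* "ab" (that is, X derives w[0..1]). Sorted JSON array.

Convert to CNF:
  S -> T0 B | T0 C | T1 A | a
  A -> A A | T0 T0 | b
  B -> A A | T0 T0 | b
  C -> T0 T1 | a
  T0 -> b
  T1 -> a

CYK table (by increasing span) (cells [i..j] with 0 ≤ i ≤ j ≤ 1 only):
  cell(0,0) a: {C,S,T1}  orig:{C,S}
  cell(1,1) b: {A,B,T0}  orig:{A,B}
  cell(0,1) ab: {S}

Original NTs in T[0,1] deriving "ab": ["S"]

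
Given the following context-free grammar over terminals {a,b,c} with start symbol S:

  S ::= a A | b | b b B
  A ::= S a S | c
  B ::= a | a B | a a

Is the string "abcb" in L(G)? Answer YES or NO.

Convert to CNF:
  S -> T0 A | T1 X3 | b
  A -> S X2 | c
  B -> T0 B | T0 T0 | a
  T0 -> a
  T1 -> b
  X2 -> T0 S
  X3 -> T1 B

CYK table (by increasing span):
  [0..0]={B,T0}  "a"  orig:{B}
  [1..1]={S,T1}  "b"  orig:{S}
  [2..2]={A}  "c"
  [3..3]={S,T1}  "b"  orig:{S}
  [0..1]={X2}  "ab"  orig:{}
  [1..2]=∅  "bc"
  [2..3]=∅  "cb"
  [0..2]=∅  "abc"
  [1..3]=∅  "bcb"
  [0..3]=∅  "abcb"

S ∉ T[0,3] ⇒ NO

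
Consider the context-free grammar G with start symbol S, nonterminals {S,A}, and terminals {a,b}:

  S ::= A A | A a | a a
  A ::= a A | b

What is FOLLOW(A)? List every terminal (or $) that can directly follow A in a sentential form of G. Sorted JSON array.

FIRST sets, iterate to fixpoint:
[1]
  A via A→a A: +{a}
  A via A→b: +{b}
  S via S→A A: +{a,b}
  FIRST(S)={a,b}  FIRST(A)={a,b}
[2] (no change)
  FIRST(S)={a,b}  FIRST(A)={a,b}

FOLLOW sets:
FOLLOW(S) := {$}
round 1:
  S→A A: FOLLOW(A) ⊇ FIRST(A) = {a,b}; new: +{a,b}
  S→A A: FOLLOW(A) ⊇ FOLLOW(S) ⊇ {$}; new: +{$}
  FOLLOW(S)={$}  FOLLOW(A)={$,a,b}
round 2: — fixpoint
  FOLLOW(S)={$}  FOLLOW(A)={$,a,b}

FOLLOW(A) = ["$", "a", "b"]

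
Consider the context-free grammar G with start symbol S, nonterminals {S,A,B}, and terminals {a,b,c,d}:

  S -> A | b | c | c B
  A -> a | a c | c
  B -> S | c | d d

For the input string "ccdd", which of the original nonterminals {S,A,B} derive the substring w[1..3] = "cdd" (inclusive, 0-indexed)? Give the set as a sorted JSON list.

CNF form of G:
  S -> T0 T1 | T1 B | a | b | c
  A -> T0 T1 | a | c
  B -> T0 T1 | T1 B | T2 T2 | a | b | c
  T0 -> a
  T1 -> c
  T2 -> d

CYK fill — only the sub-triangle for w[1..3]:
  cell(1,1) c: {A,B,S,T1}  orig:{A,B,S}
  cell(2,2) d: {T2}  orig:{}
  cell(3,3) d: {T2}  orig:{}
  cell(1,2) cd: ∅
  cell(2,3) dd: {B}
  cell(1,3) cdd: {B,S}

Original NTs in T[1,3] deriving "cdd": ["B", "S"]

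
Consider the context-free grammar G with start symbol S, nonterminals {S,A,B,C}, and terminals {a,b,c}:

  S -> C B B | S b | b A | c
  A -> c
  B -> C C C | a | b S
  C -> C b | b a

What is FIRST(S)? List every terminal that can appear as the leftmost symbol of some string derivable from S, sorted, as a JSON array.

FIRST sets, iterate to fixpoint:
round 1:
  A via A→c: +{c}
  B via B→a: +{a}
  B via B→b S: +{b}
  C via C→b a: +{b}
  S via S→C B B: +{b}
  S via S→c: +{c}
  S: {b,c}  A: {c}  B: {a,b}  C: {b}
round 2: done
  S: {b,c}  A: {c}  B: {a,b}  C: {b}

FIRST(S) = ["b", "c"]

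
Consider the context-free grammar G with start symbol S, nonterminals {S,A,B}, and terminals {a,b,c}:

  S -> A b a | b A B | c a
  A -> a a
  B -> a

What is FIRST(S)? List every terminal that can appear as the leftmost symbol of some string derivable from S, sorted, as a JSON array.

FIRST iteration:
[1]
  A via A→a a: +{a}
  B via B→a: +{a}
  S via S→A b a: +{a}
  S via S→b A B: +{b}
  S via S→c a: +{c}
  S: {a,b,c}  A: {a}  B: {a}
[2] done
  S: {a,b,c}  A: {a}  B: {a}

FIRST(S) = ["a", "b", "c"]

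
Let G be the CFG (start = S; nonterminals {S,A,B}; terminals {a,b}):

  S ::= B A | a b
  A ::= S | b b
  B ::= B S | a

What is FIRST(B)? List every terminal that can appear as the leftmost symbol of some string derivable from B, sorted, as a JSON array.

FIRST iteration:
pass 1:
  A via A→b b: +{b}
  B via B→a: +{a}
  S via S→B A: +{a}
  FIRST[S]={a}  FIRST[A]={b}  FIRST[B]={a}
pass 2:
  A via A→S: +{a}
  FIRST[S]={a}  FIRST[A]={a,b}  FIRST[B]={a}
pass 3: (stable)
  FIRST[S]={a}  FIRST[A]={a,b}  FIRST[B]={a}

FIRST(B) = ["a"]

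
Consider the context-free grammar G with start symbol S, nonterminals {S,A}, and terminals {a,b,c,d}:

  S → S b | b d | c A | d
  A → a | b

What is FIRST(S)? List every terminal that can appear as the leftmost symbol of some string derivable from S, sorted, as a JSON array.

Compute FIRST by fixpoint:
iter 1:
  A via A→a: +{a}
  A via A→b: +{b}
  S via S→b d: +{b}
  S via S→c A: +{c}
  S via S→d: +{d}
  FIRST(S)={b,c,d}  FIRST(A)={a,b}
iter 2: (no change)
  FIRST(S)={b,c,d}  FIRST(A)={a,b}

FIRST(S) = ["b", "c", "d"]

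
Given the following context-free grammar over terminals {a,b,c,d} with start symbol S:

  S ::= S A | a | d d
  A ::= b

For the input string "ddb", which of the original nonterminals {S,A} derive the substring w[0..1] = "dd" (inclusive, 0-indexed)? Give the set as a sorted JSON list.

CNF form of G:
  S -> S A | T0 T0 | a
  A -> b
  T0 -> d

Fill CYK table bottom-up — only the sub-triangle for w[0..1]:
  cell(0,0) d: {T0}  orig:{}
  cell(1,1) d: {T0}  orig:{}
  cell(0,1) dd: {S}

Original NTs in T[0,1] deriving "dd": ["S"]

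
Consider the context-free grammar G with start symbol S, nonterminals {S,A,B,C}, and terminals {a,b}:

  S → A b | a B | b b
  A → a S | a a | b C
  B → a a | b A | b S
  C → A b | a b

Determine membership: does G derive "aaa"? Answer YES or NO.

CNF form of G:
  S -> A T1 | T0 B | T1 T1
  A -> T0 S | T0 T0 | T1 C
  B -> T0 T0 | T1 A | T1 S
  C -> A T1 | T0 T1
  T0 -> a
  T1 -> b

CYK table (by increasing span):
  cell(0,0) a: {T0}  orig:{}
  cell(1,1) a: {T0}  orig:{}
  cell(2,2) a: {T0}  orig:{}
  cell(0,1) aa: {A,B}
  cell(1,2) aa: {A,B}
  cell(0,2) aaa: {S}

S ∈ T[0,2] ⇒ YES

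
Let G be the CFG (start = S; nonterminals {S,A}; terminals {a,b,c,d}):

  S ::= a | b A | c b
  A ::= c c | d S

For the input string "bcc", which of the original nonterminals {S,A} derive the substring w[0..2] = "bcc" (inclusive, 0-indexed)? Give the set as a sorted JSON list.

CNF form of G:
  S -> T0 T2 | T2 A | a
  A -> T0 T0 | T1 S
  T0 -> c
  T1 -> d
  T2 -> b

CYK table (by increasing span) — only the sub-triangle for w[0..2]:
  cell(0,0) b: {T2}  orig:{}
  cell(1,1) c: {T0}  orig:{}
  cell(2,2) c: {T0}  orig:{}
  cell(0,1) bc: ∅
  cell(1,2) cc: {A}
  cell(0,2) bcc: {S}

Original NTs in T[0,2] deriving "bcc": ["S"]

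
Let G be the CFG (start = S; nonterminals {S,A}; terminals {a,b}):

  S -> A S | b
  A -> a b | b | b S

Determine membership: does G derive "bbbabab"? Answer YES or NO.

CNF form of G:
  S -> A S | b
  A -> T0 T1 | T1 S | b
  T0 -> a
  T1 -> b

CYK table (by increasing span):
  cell(0,0) b: {A,S,T1}  orig:{A,S}
  cell(1,1) b: {A,S,T1}  orig:{A,S}
  cell(2,2) b: {A,S,T1}  orig:{A,S}
  cell(3,3) a: {T0}  orig:{}
  cell(4,4) b: {A,S,T1}  orig:{A,S}
  cell(5,5) a: {T0}  orig:{}
  cell(6,6) b: {A,S,T1}  orig:{A,S}
  cell(0,1) bb: {A,S}
  cell(1,2) bb: {A,S}
  cell(2,3) ba: ∅
  cell(3,4) ab: {A}
  cell(4,5) ba: ∅
  cell(5,6) ab: {A}
  cell(0,2) bbb: {A,S}
  cell(1,3) bba: ∅
  cell(2,4) bab: ∅
  cell(3,5) aba: ∅
  cell(4,6) bab: ∅
  cell(0,3) bbba: ∅
  cell(1,4) bbab: ∅
  cell(2,5) baba: ∅
  cell(3,6) abab: ∅
  cell(0,4) bbbab: ∅
  cell(1,5) bbaba: ∅
  cell(2,6) babab: ∅
  cell(0,5) bbbaba: ∅
  cell(1,6) bbabab: ∅
  cell(0,6) bbbabab: ∅

S ∉ T[0,6] ⇒ NO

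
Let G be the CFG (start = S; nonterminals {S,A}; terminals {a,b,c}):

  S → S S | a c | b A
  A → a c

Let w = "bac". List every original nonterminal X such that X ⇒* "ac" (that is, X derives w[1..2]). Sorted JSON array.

CNF form of G:
  S -> S S | T0 T1 | T2 A
  A -> T0 T1
  T0 -> a
  T1 -> c
  T2 -> b

CYK fill (cells [i..j] with 1 ≤ i ≤ j ≤ 2 only):
  cell(1,1) a: {T0}  orig:{}
  cell(2,2) c: {T1}  orig:{}
  cell(1,2) ac: {A,S}

Original NTs in T[1,2] deriving "ac": ["A", "S"]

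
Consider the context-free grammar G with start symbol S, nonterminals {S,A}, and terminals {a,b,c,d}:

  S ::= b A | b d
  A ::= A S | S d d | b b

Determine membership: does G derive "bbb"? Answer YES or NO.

Convert to CNF:
  S -> T1 A | T1 T0
  A -> A S | S X2 | T1 T1
  T0 -> d
  T1 -> b
  X2 -> T0 T0

Fill CYK table bottom-up:
  cell(0,0) b: {T1}  orig:{}
  cell(1,1) b: {T1}  orig:{}
  cell(2,2) b: {T1}  orig:{}
  cell(0,1) bb: {A}
  cell(1,2) bb: {A}
  cell(0,2) bbb: {S}

S ∈ T[0,2] ⇒ YES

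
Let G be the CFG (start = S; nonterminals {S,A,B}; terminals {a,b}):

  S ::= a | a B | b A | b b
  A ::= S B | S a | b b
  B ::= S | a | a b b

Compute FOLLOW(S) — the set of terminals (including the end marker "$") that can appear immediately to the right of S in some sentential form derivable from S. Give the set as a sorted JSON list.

Compute FIRST by fixpoint:
pass 1:
  A via A→b b: +{b}
  B via B→a: +{a}
  S via S→a: +{a}
  S via S→b A: +{b}
  FIRST[S]={a,b}  FIRST[A]={b}  FIRST[B]={a}
pass 2:
  A via A→S B: +{a}
  B via B→S: +{b}
  FIRST[S]={a,b}  FIRST[A]={a,b}  FIRST[B]={a,b}
pass 3: — fixpoint
  FIRST[S]={a,b}  FIRST[A]={a,b}  FIRST[B]={a,b}

FOLLOW iteration:
FOLLOW(S) := {$}
pass 1:
  A→S B: FOLLOW(S) ⊇ FIRST(B) = {a,b}; new: +{a,b}
  S→a B: FOLLOW(B) ⊇ FOLLOW(S) ⊇ {$,a,b}; new: +{$,a,b}
  S→b A: FOLLOW(A) ⊇ FOLLOW(S) ⊇ {$,a,b}; new: +{$,a,b}
  FOLLOW(S)={$,a,b}  FOLLOW(A)={$,a,b}  FOLLOW(B)={$,a,b}
pass 2: — fixpoint
  FOLLOW(S)={$,a,b}  FOLLOW(A)={$,a,b}  FOLLOW(B)={$,a,b}

FOLLOW(S) = ["$", "a", "b"]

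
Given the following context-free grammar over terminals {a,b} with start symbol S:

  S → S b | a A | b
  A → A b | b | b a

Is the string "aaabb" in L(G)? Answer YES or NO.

CNF form of G:
  S -> S T0 | T1 A | b
  A -> A T0 | T0 T1 | b
  T0 -> b
  T1 -> a

Fill CYK table bottom-up:
  [0..0]={T1}  "a"  orig:{}
  [1..1]={T1}  "a"  orig:{}
  [2..2]={T1}  "a"  orig:{}
  [3..3]={A,S,T0}  "b"  orig:{A,S}
  [4..4]={A,S,T0}  "b"  orig:{A,S}
  [0..1]=∅  "aa"
  [1..2]=∅  "aa"
  [2..3]={S}  "ab"
  [3..4]={A,S}  "bb"
  [0..2]=∅  "aaa"
  [1..3]=∅  "aab"
  [2..4]={S}  "abb"
  [0..3]=∅  "aaab"
  [1..4]=∅  "aabb"
  [0..4]=∅  "aaabb"

S ∉ T[0,4] ⇒ NO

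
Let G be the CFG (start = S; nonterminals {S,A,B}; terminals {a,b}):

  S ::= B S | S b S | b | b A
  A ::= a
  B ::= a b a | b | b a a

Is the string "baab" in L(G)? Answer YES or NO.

CNF form of G:
  S -> B S | S X4 | T1 A | b
  A -> a
  B -> T0 X2 | T1 X3 | b
  T0 -> a
  T1 -> b
  X2 -> T1 T0
  X3 -> T0 T0
  X4 -> T1 S

CYK fill:
  [0..0]={B,S,T1}  "b"  orig:{B,S}
  [1..1]={A,T0}  "a"  orig:{A}
  [2..2]={A,T0}  "a"  orig:{A}
  [3..3]={B,S,T1}  "b"  orig:{B,S}
  [0..1]={S,X2}  "ba"  orig:{S}
  [1..2]={X3}  "aa"  orig:{}
  [2..3]=∅  "ab"
  [0..2]={B}  "baa"
  [1..3]=∅  "aab"
  [0..3]={S}  "baab"

S ∈ T[0,3] ⇒ YES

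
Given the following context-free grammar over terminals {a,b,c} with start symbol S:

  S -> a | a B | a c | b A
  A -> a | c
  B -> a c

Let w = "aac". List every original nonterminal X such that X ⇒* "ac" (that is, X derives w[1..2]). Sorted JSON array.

Convert to CNF:
  S -> T0 B | T0 T1 | T2 A | a
  A -> a | c
  B -> T0 T1
  T0 -> a
  T1 -> c
  T2 -> b

Fill CYK table bottom-up, restricted to cells inside w[1..2]:
  [1..1]={A,S,T0}  "a"  orig:{A,S}
  [2..2]={A,T1}  "c"  orig:{A}
  [1..2]={B,S}  "ac"

Original NTs in T[1,2] deriving "ac": ["B", "S"]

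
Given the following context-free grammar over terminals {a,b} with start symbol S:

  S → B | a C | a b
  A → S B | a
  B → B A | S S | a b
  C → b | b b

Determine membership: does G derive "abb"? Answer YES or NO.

CNF form of G:
  S -> B A | S S | T0 C | T0 T1
  A -> S B | a
  B -> B A | S S | T0 T1
  C -> T1 T1 | b
  T0 -> a
  T1 -> b

CYK fill:
  cell(0,0) a: {A,T0}  orig:{A}
  cell(1,1) b: {C,T1}  orig:{C}
  cell(2,2) b: {C,T1}  orig:{C}
  cell(0,1) ab: {B,S}
  cell(1,2) bb: {C}
  cell(0,2) abb: {S}

S ∈ T[0,2] ⇒ YES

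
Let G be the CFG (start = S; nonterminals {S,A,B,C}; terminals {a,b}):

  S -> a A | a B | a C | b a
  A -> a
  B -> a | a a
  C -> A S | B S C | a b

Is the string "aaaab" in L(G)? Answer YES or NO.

CNF form of G:
  S -> T0 A | T0 B | T0 C | T1 T0
  A -> a
  B -> T0 T0 | a
  C -> A S | B X2 | T0 T1
  T0 -> a
  T1 -> b
  X2 -> S C

CYK table (by increasing span):
  T[0,0] 'a' = {A,B,T0}  orig:{A,B}
  T[1,1] 'a' = {A,B,T0}  orig:{A,B}
  T[2,2] 'a' = {A,B,T0}  orig:{A,B}
  T[3,3] 'a' = {A,B,T0}  orig:{A,B}
  T[4,4] 'b' = {T1}  orig:{}
  T[0,1] 'aa' = {B,S}
  T[1,2] 'aa' = {B,S}
  T[2,3] 'aa' = {B,S}
  T[3,4] 'ab' = {C}
  T[0,2] 'aaa' = {C,S}
  T[1,3] 'aaa' = {C,S}
  T[2,4] 'aab' = {S}
  T[0,3] 'aaaa' = {C,S}
  T[1,4] 'aaab' = {C,X2}  orig:{C}
  T[0,4] 'aaaab' = {C,S,X2}  orig:{C,S}

S ∈ T[0,4] ⇒ YES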